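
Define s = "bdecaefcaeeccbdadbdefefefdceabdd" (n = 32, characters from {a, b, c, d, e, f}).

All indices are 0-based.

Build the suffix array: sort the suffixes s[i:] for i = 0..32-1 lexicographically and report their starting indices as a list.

rank | idx | suffix
   0 |  28 | abdd
   1 |  15 | adbdefefefdceabdd
   2 |   8 | aeeccbdadbdefefefdceabdd
   3 |   4 | aefcaeeccbdadbdefefefdceabdd
   4 |  13 | bdadbdefefefdceabdd
   5 |  29 | bdd
   6 |   0 | bdecaefcaeeccbdadbdefefefdceabdd
   7 |  17 | bdefefefdceabdd
   8 |   7 | caeeccbdadbdefefefdceabdd
   9 |   3 | caefcaeeccbdadbdefefefdceabdd
  10 |  12 | cbdadbdefefefdceabdd
  11 |  11 | ccbdadbdefefefdceabdd
  12 |  26 | ceabdd
  13 |  31 | d
  14 |  14 | dadbdefefefdceabdd
  15 |  16 | dbdefefefdceabdd
  16 |  25 | dceabdd
  17 |  30 | dd
  18 |   1 | decaefcaeeccbdadbdefefefdceabdd
  19 |  18 | defefefdceabdd
  20 |  27 | eabdd
  21 |   2 | ecaefcaeeccbdadbdefefefdceabdd
  22 |  10 | eccbdadbdefefefdceabdd
  23 |   9 | eeccbdadbdefefefdceabdd
  24 |   5 | efcaeeccbdadbdefefefdceabdd
  25 |  23 | efdceabdd
  26 |  21 | efefdceabdd
  27 |  19 | efefefdceabdd
  28 |   6 | fcaeeccbdadbdefefefdceabdd
  29 |  24 | fdceabdd
  30 |  22 | fefdceabdd
  31 |  20 | fefefdceabdd

[28, 15, 8, 4, 13, 29, 0, 17, 7, 3, 12, 11, 26, 31, 14, 16, 25, 30, 1, 18, 27, 2, 10, 9, 5, 23, 21, 19, 6, 24, 22, 20]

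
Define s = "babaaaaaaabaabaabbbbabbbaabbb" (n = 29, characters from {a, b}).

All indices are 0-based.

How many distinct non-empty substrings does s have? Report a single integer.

344

rank→(start, suffix):
  0 → (3, 'aaaaaaabaabaabbbbabbbaabbb')
  1 → (4, 'aaaaaabaabaabbbbabbbaabbb')
  2 → (5, 'aaaaabaabaabbbbabbbaabbb')
  3 → (6, 'aaaabaabaabbbbabbbaabbb')
  4 → (7, 'aaabaabaabbbbabbbaabbb')
  5 → (8, 'aabaabaabbbbabbbaabbb')
  6 → (11, 'aabaabbbbabbbaabbb')
  7 → (24, 'aabbb')
  8 → (14, 'aabbbbabbbaabbb')
  9 → (1, 'abaaaaaaabaabaabbbbabbbaabbb')
  10 → (9, 'abaabaabbbbabbbaabbb')
  11 → (12, 'abaabbbbabbbaabbb')
  12 → (25, 'abbb')
  13 → (20, 'abbbaabbb')
  14 → (15, 'abbbbabbbaabbb')
  15 → (28, 'b')
  16 → (2, 'baaaaaaabaabaabbbbabbbaabbb')
  17 → (10, 'baabaabbbbabbbaabbb')
  18 → (23, 'baabbb')
  19 → (13, 'baabbbbabbbaabbb')
  20 → (0, 'babaaaaaaabaabaabbbbabbbaabbb')
  21 → (19, 'babbbaabbb')
  22 → (27, 'bb')
  23 → (22, 'bbaabbb')
  24 → (18, 'bbabbbaabbb')
  25 → (26, 'bbb')
  26 → (21, 'bbbaabbb')
  27 → (17, 'bbbabbbaabbb')
  28 → (16, 'bbbbabbbaabbb')

SA = [3, 4, 5, 6, 7, 8, 11, 24, 14, 1, 9, 12, 25, 20, 15, 28, 2, 10, 23, 13, 0, 19, 27, 22, 18, 26, 21, 17, 16]
i: (SA[i-1],SA[i]) lcp shared
  1: (3,4) 6 'aaaaaa'
  2: (4,5) 5 'aaaaa'
  3: (5,6) 4 'aaaa'
  4: (6,7) 3 'aaa'
  5: (7,8) 2 'aa'
  6: (8,11) 6 'aabaab'
  7: (11,24) 3 'aab'
  8: (24,14) 5 'aabbb'
  9: (14,1) 1 'a'
  10: (1,9) 4 'abaa'
  11: (9,12) 5 'abaab'
  12: (12,25) 2 'ab'
  13: (25,20) 4 'abbb'
  14: (20,15) 4 'abbb'
  15: (15,28) 0 ''
  16: (28,2) 1 'b'
  17: (2,10) 3 'baa'
  18: (10,23) 4 'baab'
  19: (23,13) 6 'baabbb'
  20: (13,0) 2 'ba'
  21: (0,19) 3 'bab'
  22: (19,27) 1 'b'
  23: (27,22) 2 'bb'
  24: (22,18) 3 'bba'
  25: (18,26) 2 'bb'
  26: (26,21) 3 'bbb'
  27: (21,17) 4 'bbba'
  28: (17,16) 3 'bbb'

n(n+1)/2 = 29·30/2 = 435
Σ LCP = 0 + 6 + 5 + 4 + 3 + 2 + 6 + 3 + 5 + 1 + 4 + 5 + 2 + 4 + 4 + 0 + 1 + 3 + 4 + 6 + 2 + 3 + 1 + 2 + 3 + 2 + 3 + 4 + 3 = 91
distinct = 435 − 91 = 344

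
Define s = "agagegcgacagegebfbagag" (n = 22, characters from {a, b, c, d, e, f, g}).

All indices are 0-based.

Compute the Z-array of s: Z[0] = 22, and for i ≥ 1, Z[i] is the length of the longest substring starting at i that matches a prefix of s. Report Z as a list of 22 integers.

Z[0]=22
i=1: fresh scan; Z[1]=0
i=2: fresh scan; Z[2]=2 scan→box=[2,4)
i=3: min(r-i=1, Z[1]=0)=0; Z[3]=0
i=4: fresh scan; Z[4]=0
i=5: fresh scan; Z[5]=0
i=6: fresh scan; Z[6]=0
i=7: fresh scan; Z[7]=0
i=8: fresh scan; Z[8]=1 scan→box=[8,9)
i=9: fresh scan; Z[9]=0
i=10: fresh scan; Z[10]=2 scan→box=[10,12)
i=11: min(r-i=1, Z[1]=0)=0; Z[11]=0
i=12: fresh scan; Z[12]=0
i=13: fresh scan; Z[13]=0
i=14: fresh scan; Z[14]=0
i=15: fresh scan; Z[15]=0
i=16: fresh scan; Z[16]=0
i=17: fresh scan; Z[17]=0
i=18: fresh scan; Z[18]=4 scan→box=[18,22)
i=19: min(r-i=3, Z[1]=0)=0; Z[19]=0
i=20: min(r-i=2, Z[2]=2)=2; Z[20]=2
i=21: min(r-i=1, Z[3]=0)=0; Z[21]=0

[22, 0, 2, 0, 0, 0, 0, 0, 1, 0, 2, 0, 0, 0, 0, 0, 0, 0, 4, 0, 2, 0]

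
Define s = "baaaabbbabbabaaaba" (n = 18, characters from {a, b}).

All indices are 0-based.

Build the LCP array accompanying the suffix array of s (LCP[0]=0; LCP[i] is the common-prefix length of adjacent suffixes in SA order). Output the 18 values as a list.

rank→(start, suffix):
  0 → (17, 'a')
  1 → (1, 'aaaabbbabbabaaaba')
  2 → (13, 'aaaba')
  3 → (2, 'aaabbbabbabaaaba')
  4 → (14, 'aaba')
  5 → (3, 'aabbbabbabaaaba')
  6 → (15, 'aba')
  7 → (11, 'abaaaba')
  8 → (8, 'abbabaaaba')
  9 → (4, 'abbbabbabaaaba')
  10 → (16, 'ba')
  11 → (0, 'baaaabbbabbabaaaba')
  12 → (12, 'baaaba')
  13 → (10, 'babaaaba')
  14 → (7, 'babbabaaaba')
  15 → (9, 'bbabaaaba')
  16 → (6, 'bbabbabaaaba')
  17 → (5, 'bbbabbabaaaba')

SA = [17, 1, 13, 2, 14, 3, 15, 11, 8, 4, 16, 0, 12, 10, 7, 9, 6, 5]
rank  pair      lcp
   1  s[17:],s[1:]  1  'a'
   2  s[1:],s[13:]  3  'aaa'
   3  s[13:],s[2:]  4  'aaab'
   4  s[2:],s[14:]  2  'aa'
   5  s[14:],s[3:]  3  'aab'
   6  s[3:],s[15:]  1  'a'
   7  s[15:],s[11:]  3  'aba'
   8  s[11:],s[8:]  2  'ab'
   9  s[8:],s[4:]  3  'abb'
  10  s[4:],s[16:]  0  ''
  11  s[16:],s[0:]  2  'ba'
  12  s[0:],s[12:]  4  'baaa'
  13  s[12:],s[10:]  2  'ba'
  14  s[10:],s[7:]  3  'bab'
  15  s[7:],s[9:]  1  'b'
  16  s[9:],s[6:]  4  'bbab'
  17  s[6:],s[5:]  2  'bb'

[0, 1, 3, 4, 2, 3, 1, 3, 2, 3, 0, 2, 4, 2, 3, 1, 4, 2]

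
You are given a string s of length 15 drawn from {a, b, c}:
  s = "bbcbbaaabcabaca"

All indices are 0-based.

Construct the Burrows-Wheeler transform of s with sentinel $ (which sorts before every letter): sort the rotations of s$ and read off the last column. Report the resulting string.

rank  rotation          last
    0  $bbcbbaaabcabaca  a
    1  a$bbcbbaaabcabac  c
    2  aaabcabaca$bbcbb  b
    3  aabcabaca$bbcbba  a
    4  abaca$bbcbbaaabc  c
    5  abcabaca$bbcbbaa  a
    6  aca$bbcbbaaabcab  b
    7  baaabcabaca$bbcb  b
    8  baca$bbcbbaaabca  a
    9  bbaaabcabaca$bbc  c
   10  bbcbbaaabcabaca$  $
   11  bcabaca$bbcbbaaa  a
   12  bcbbaaabcabaca$b  b
   13  ca$bbcbbaaabcaba  a
   14  cabaca$bbcbbaaab  b
   15  cbbaaabcabaca$bb  b

acbacabbac$ababb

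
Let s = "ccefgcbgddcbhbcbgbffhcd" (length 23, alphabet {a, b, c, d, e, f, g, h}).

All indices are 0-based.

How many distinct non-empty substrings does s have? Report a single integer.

sorted suffixes:
  #0 SA[0]=13  'bcbgbffhcd'
  #1 SA[1]=17  'bffhcd'
  #2 SA[2]=15  'bgbffhcd'
  #3 SA[3]=6  'bgddcbhbcbgbffhcd'
  #4 SA[4]=11  'bhbcbgbffhcd'
  #5 SA[5]=14  'cbgbffhcd'
  #6 SA[6]=5  'cbgddcbhbcbgbffhcd'
  #7 SA[7]=10  'cbhbcbgbffhcd'
  #8 SA[8]=0  'ccefgcbgddcbhbcbgbffhcd'
  #9 SA[9]=21  'cd'
  #10 SA[10]=1  'cefgcbgddcbhbcbgbffhcd'
  #11 SA[11]=22  'd'
  #12 SA[12]=9  'dcbhbcbgbffhcd'
  #13 SA[13]=8  'ddcbhbcbgbffhcd'
  #14 SA[14]=2  'efgcbgddcbhbcbgbffhcd'
  #15 SA[15]=18  'ffhcd'
  #16 SA[16]=3  'fgcbgddcbhbcbgbffhcd'
  #17 SA[17]=19  'fhcd'
  #18 SA[18]=16  'gbffhcd'
  #19 SA[19]=4  'gcbgddcbhbcbgbffhcd'
  #20 SA[20]=7  'gddcbhbcbgbffhcd'
  #21 SA[21]=12  'hbcbgbffhcd'
  #22 SA[22]=20  'hcd'

SA = [13, 17, 15, 6, 11, 14, 5, 10, 0, 21, 1, 22, 9, 8, 2, 18, 3, 19, 16, 4, 7, 12, 20]
[i] adj suffixes → lcp
  [1] 13/17 → 1 ('b')
  [2] 17/15 → 1 ('b')
  [3] 15/6 → 2 ('bg')
  [4] 6/11 → 1 ('b')
  [5] 11/14 → 0 ('')
  [6] 14/5 → 3 ('cbg')
  [7] 5/10 → 2 ('cb')
  [8] 10/0 → 1 ('c')
  [9] 0/21 → 1 ('c')
  [10] 21/1 → 1 ('c')
  [11] 1/22 → 0 ('')
  [12] 22/9 → 1 ('d')
  [13] 9/8 → 1 ('d')
  [14] 8/2 → 0 ('')
  [15] 2/18 → 0 ('')
  [16] 18/3 → 1 ('f')
  [17] 3/19 → 1 ('f')
  [18] 19/16 → 0 ('')
  [19] 16/4 → 1 ('g')
  [20] 4/7 → 1 ('g')
  [21] 7/12 → 0 ('')
  [22] 12/20 → 1 ('h')

n(n+1)/2 = 23·24/2 = 276
Σ LCP = 0 + 1 + 1 + 2 + 1 + 0 + 3 + 2 + 1 + 1 + 1 + 0 + 1 + 1 + 0 + 0 + 1 + 1 + 0 + 1 + 1 + 0 + 1 = 20
distinct = 276 − 20 = 256

256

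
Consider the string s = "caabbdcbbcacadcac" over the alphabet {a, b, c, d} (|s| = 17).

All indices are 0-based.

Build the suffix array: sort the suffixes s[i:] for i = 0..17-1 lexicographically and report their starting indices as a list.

[1, 2, 15, 10, 12, 7, 3, 8, 4, 16, 0, 14, 9, 11, 6, 13, 5]

sorted suffixes:
  #0 SA[0]=1  'aabbdcbbcacadcac'
  #1 SA[1]=2  'abbdcbbcacadcac'
  #2 SA[2]=15  'ac'
  #3 SA[3]=10  'acadcac'
  #4 SA[4]=12  'adcac'
  #5 SA[5]=7  'bbcacadcac'
  #6 SA[6]=3  'bbdcbbcacadcac'
  #7 SA[7]=8  'bcacadcac'
  #8 SA[8]=4  'bdcbbcacadcac'
  #9 SA[9]=16  'c'
  #10 SA[10]=0  'caabbdcbbcacadcac'
  #11 SA[11]=14  'cac'
  #12 SA[12]=9  'cacadcac'
  #13 SA[13]=11  'cadcac'
  #14 SA[14]=6  'cbbcacadcac'
  #15 SA[15]=13  'dcac'
  #16 SA[16]=5  'dcbbcacadcac'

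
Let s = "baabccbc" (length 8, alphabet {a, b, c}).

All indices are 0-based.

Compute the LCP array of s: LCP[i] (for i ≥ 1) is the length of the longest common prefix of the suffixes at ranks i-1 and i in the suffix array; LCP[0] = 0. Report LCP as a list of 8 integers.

[0, 1, 0, 1, 2, 0, 1, 1]

rank | idx | suffix
   0 |   1 | aabccbc
   1 |   2 | abccbc
   2 |   0 | baabccbc
   3 |   6 | bc
   4 |   3 | bccbc
   5 |   7 | c
   6 |   5 | cbc
   7 |   4 | ccbc

SA = [1, 2, 0, 6, 3, 7, 5, 4]
i: (SA[i-1],SA[i]) lcp shared
  1: (1,2) 1 'a'
  2: (2,0) 0 ''
  3: (0,6) 1 'b'
  4: (6,3) 2 'bc'
  5: (3,7) 0 ''
  6: (7,5) 1 'c'
  7: (5,4) 1 'c'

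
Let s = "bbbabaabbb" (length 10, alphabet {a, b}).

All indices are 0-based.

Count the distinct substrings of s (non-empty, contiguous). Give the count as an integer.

41

rank | idx | suffix
   0 |   5 | aabbb
   1 |   3 | abaabbb
   2 |   6 | abbb
   3 |   9 | b
   4 |   4 | baabbb
   5 |   2 | babaabbb
   6 |   8 | bb
   7 |   1 | bbabaabbb
   8 |   7 | bbb
   9 |   0 | bbbabaabbb

SA = [5, 3, 6, 9, 4, 2, 8, 1, 7, 0]
i: (SA[i-1],SA[i]) lcp shared
  1: (5,3) 1 'a'
  2: (3,6) 2 'ab'
  3: (6,9) 0 ''
  4: (9,4) 1 'b'
  5: (4,2) 2 'ba'
  6: (2,8) 1 'b'
  7: (8,1) 2 'bb'
  8: (1,7) 2 'bb'
  9: (7,0) 3 'bbb'

n(n+1)/2 = 10·11/2 = 55
Σ LCP = 0 + 1 + 2 + 0 + 1 + 2 + 1 + 2 + 2 + 3 = 14
distinct = 55 − 14 = 41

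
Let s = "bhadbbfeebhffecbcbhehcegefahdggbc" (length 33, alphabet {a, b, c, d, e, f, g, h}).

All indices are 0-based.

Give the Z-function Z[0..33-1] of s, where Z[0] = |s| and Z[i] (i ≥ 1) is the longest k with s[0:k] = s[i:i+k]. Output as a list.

[33, 0, 0, 0, 1, 1, 0, 0, 0, 2, 0, 0, 0, 0, 0, 1, 0, 2, 0, 0, 0, 0, 0, 0, 0, 0, 0, 0, 0, 0, 0, 1, 0]

Z[0]=33
i=1: fresh scan; Z[1]=0
i=2: fresh scan; Z[2]=0
i=3: fresh scan; Z[3]=0
i=4: fresh scan; Z[4]=1 scan→box=[4,5)
i=5: fresh scan; Z[5]=1 scan→box=[5,6)
i=6: fresh scan; Z[6]=0
i=7: fresh scan; Z[7]=0
i=8: fresh scan; Z[8]=0
i=9: fresh scan; Z[9]=2 scan→box=[9,11)
i=10: min(r-i=1, Z[1]=0)=0; Z[10]=0
i=11: fresh scan; Z[11]=0
i=12: fresh scan; Z[12]=0
i=13: fresh scan; Z[13]=0
i=14: fresh scan; Z[14]=0
i=15: fresh scan; Z[15]=1 scan→box=[15,16)
i=16: fresh scan; Z[16]=0
i=17: fresh scan; Z[17]=2 scan→box=[17,19)
i=18: min(r-i=1, Z[1]=0)=0; Z[18]=0
i=19: fresh scan; Z[19]=0
i=20: fresh scan; Z[20]=0
i=21: fresh scan; Z[21]=0
i=22: fresh scan; Z[22]=0
i=23: fresh scan; Z[23]=0
i=24: fresh scan; Z[24]=0
i=25: fresh scan; Z[25]=0
i=26: fresh scan; Z[26]=0
i=27: fresh scan; Z[27]=0
i=28: fresh scan; Z[28]=0
i=29: fresh scan; Z[29]=0
i=30: fresh scan; Z[30]=0
i=31: fresh scan; Z[31]=1 scan→box=[31,32)
i=32: fresh scan; Z[32]=0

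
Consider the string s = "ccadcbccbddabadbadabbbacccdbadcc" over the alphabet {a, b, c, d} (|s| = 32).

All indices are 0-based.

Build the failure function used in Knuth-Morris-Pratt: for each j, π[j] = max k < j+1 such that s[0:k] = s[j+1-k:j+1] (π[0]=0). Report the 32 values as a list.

[0, 1, 0, 0, 1, 0, 1, 2, 0, 0, 0, 0, 0, 0, 0, 0, 0, 0, 0, 0, 0, 0, 0, 1, 2, 2, 0, 0, 0, 0, 1, 2]

π[0] = 0
j=1 s[j]='c': π[1]=1 (border 'c')
j=2 s[j]='a': k: 1→0; π[2]=0 (border '')
j=3 s[j]='d': π[3]=0 (border '')
j=4 s[j]='c': π[4]=1 (border 'c')
j=5 s[j]='b': k: 1→0; π[5]=0 (border '')
j=6 s[j]='c': π[6]=1 (border 'c')
j=7 s[j]='c': π[7]=2 (border 'cc')
j=8 s[j]='b': k: 2→1→0; π[8]=0 (border '')
j=9 s[j]='d': π[9]=0 (border '')
j=10 s[j]='d': π[10]=0 (border '')
j=11 s[j]='a': π[11]=0 (border '')
j=12 s[j]='b': π[12]=0 (border '')
j=13 s[j]='a': π[13]=0 (border '')
j=14 s[j]='d': π[14]=0 (border '')
j=15 s[j]='b': π[15]=0 (border '')
j=16 s[j]='a': π[16]=0 (border '')
j=17 s[j]='d': π[17]=0 (border '')
j=18 s[j]='a': π[18]=0 (border '')
j=19 s[j]='b': π[19]=0 (border '')
j=20 s[j]='b': π[20]=0 (border '')
j=21 s[j]='b': π[21]=0 (border '')
j=22 s[j]='a': π[22]=0 (border '')
j=23 s[j]='c': π[23]=1 (border 'c')
j=24 s[j]='c': π[24]=2 (border 'cc')
j=25 s[j]='c': k: 2→1; π[25]=2 (border 'cc')
j=26 s[j]='d': k: 2→1→0; π[26]=0 (border '')
j=27 s[j]='b': π[27]=0 (border '')
j=28 s[j]='a': π[28]=0 (border '')
j=29 s[j]='d': π[29]=0 (border '')
j=30 s[j]='c': π[30]=1 (border 'c')
j=31 s[j]='c': π[31]=2 (border 'cc')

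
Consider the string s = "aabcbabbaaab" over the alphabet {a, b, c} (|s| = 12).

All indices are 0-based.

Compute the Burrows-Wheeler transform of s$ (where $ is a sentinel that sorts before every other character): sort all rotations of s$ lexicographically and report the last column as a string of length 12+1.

bba$abaabcaab

rank  rotation       last
    0  $aabcbabbaaab  b
    1  aaab$aabcbabb  b
    2  aab$aabcbabba  a
    3  aabcbabbaaab$  $
    4  ab$aabcbabbaa  a
    5  abbaaab$aabcb  b
    6  abcbabbaaab$a  a
    7  b$aabcbabbaaa  a
    8  baaab$aabcbab  b
    9  babbaaab$aabc  c
   10  bbaaab$aabcba  a
   11  bcbabbaaab$aa  a
   12  cbabbaaab$aab  b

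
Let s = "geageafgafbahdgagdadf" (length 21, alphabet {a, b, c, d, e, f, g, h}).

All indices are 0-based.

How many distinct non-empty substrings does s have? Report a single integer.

rank | idx | suffix
   0 |  18 | adf
   1 |   8 | afbahdgagdadf
   2 |   5 | afgafbahdgagdadf
   3 |  15 | agdadf
   4 |   2 | ageafgafbahdgagdadf
   5 |  11 | ahdgagdadf
   6 |  10 | bahdgagdadf
   7 |  17 | dadf
   8 |  19 | df
   9 |  13 | dgagdadf
  10 |   4 | eafgafbahdgagdadf
  11 |   1 | eageafgafbahdgagdadf
  12 |  20 | f
  13 |   9 | fbahdgagdadf
  14 |   6 | fgafbahdgagdadf
  15 |   7 | gafbahdgagdadf
  16 |  14 | gagdadf
  17 |  16 | gdadf
  18 |   3 | geafgafbahdgagdadf
  19 |   0 | geageafgafbahdgagdadf
  20 |  12 | hdgagdadf

SA = [18, 8, 5, 15, 2, 11, 10, 17, 19, 13, 4, 1, 20, 9, 6, 7, 14, 16, 3, 0, 12]
[i] adj suffixes → lcp
  [1] 18/8 → 1 ('a')
  [2] 8/5 → 2 ('af')
  [3] 5/15 → 1 ('a')
  [4] 15/2 → 2 ('ag')
  [5] 2/11 → 1 ('a')
  [6] 11/10 → 0 ('')
  [7] 10/17 → 0 ('')
  [8] 17/19 → 1 ('d')
  [9] 19/13 → 1 ('d')
  [10] 13/4 → 0 ('')
  [11] 4/1 → 2 ('ea')
  [12] 1/20 → 0 ('')
  [13] 20/9 → 1 ('f')
  [14] 9/6 → 1 ('f')
  [15] 6/7 → 0 ('')
  [16] 7/14 → 2 ('ga')
  [17] 14/16 → 1 ('g')
  [18] 16/3 → 1 ('g')
  [19] 3/0 → 3 ('gea')
  [20] 0/12 → 0 ('')

n(n+1)/2 = 21·22/2 = 231
Σ LCP = 0 + 1 + 2 + 1 + 2 + 1 + 0 + 0 + 1 + 1 + 0 + 2 + 0 + 1 + 1 + 0 + 2 + 1 + 1 + 3 + 0 = 20
distinct = 231 − 20 = 211

211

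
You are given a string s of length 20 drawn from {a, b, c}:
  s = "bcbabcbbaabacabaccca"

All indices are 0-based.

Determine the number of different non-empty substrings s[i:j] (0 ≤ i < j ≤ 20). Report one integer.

sorted suffixes:
  #0 SA[0]=19  'a'
  #1 SA[1]=8  'aabacabaccca'
  #2 SA[2]=9  'abacabaccca'
  #3 SA[3]=13  'abaccca'
  #4 SA[4]=3  'abcbbaabacabaccca'
  #5 SA[5]=11  'acabaccca'
  #6 SA[6]=15  'accca'
  #7 SA[7]=7  'baabacabaccca'
  #8 SA[8]=2  'babcbbaabacabaccca'
  #9 SA[9]=10  'bacabaccca'
  #10 SA[10]=14  'baccca'
  #11 SA[11]=6  'bbaabacabaccca'
  #12 SA[12]=0  'bcbabcbbaabacabaccca'
  #13 SA[13]=4  'bcbbaabacabaccca'
  #14 SA[14]=18  'ca'
  #15 SA[15]=12  'cabaccca'
  #16 SA[16]=1  'cbabcbbaabacabaccca'
  #17 SA[17]=5  'cbbaabacabaccca'
  #18 SA[18]=17  'cca'
  #19 SA[19]=16  'ccca'

SA = [19, 8, 9, 13, 3, 11, 15, 7, 2, 10, 14, 6, 0, 4, 18, 12, 1, 5, 17, 16]
[i] adj suffixes → lcp
  [1] 19/8 → 1 ('a')
  [2] 8/9 → 1 ('a')
  [3] 9/13 → 4 ('abac')
  [4] 13/3 → 2 ('ab')
  [5] 3/11 → 1 ('a')
  [6] 11/15 → 2 ('ac')
  [7] 15/7 → 0 ('')
  [8] 7/2 → 2 ('ba')
  [9] 2/10 → 2 ('ba')
  [10] 10/14 → 3 ('bac')
  [11] 14/6 → 1 ('b')
  [12] 6/0 → 1 ('b')
  [13] 0/4 → 3 ('bcb')
  [14] 4/18 → 0 ('')
  [15] 18/12 → 2 ('ca')
  [16] 12/1 → 1 ('c')
  [17] 1/5 → 2 ('cb')
  [18] 5/17 → 1 ('c')
  [19] 17/16 → 2 ('cc')

n(n+1)/2 = 20·21/2 = 210
Σ LCP = 0 + 1 + 1 + 4 + 2 + 1 + 2 + 0 + 2 + 2 + 3 + 1 + 1 + 3 + 0 + 2 + 1 + 2 + 1 + 2 = 31
distinct = 210 − 31 = 179

179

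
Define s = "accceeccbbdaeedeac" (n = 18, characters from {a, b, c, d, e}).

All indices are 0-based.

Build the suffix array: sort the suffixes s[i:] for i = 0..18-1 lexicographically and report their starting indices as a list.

[16, 0, 11, 8, 9, 17, 7, 6, 1, 2, 3, 10, 14, 15, 5, 13, 4, 12]

rank | idx | suffix
   0 |  16 | ac
   1 |   0 | accceeccbbdaeedeac
   2 |  11 | aeedeac
   3 |   8 | bbdaeedeac
   4 |   9 | bdaeedeac
   5 |  17 | c
   6 |   7 | cbbdaeedeac
   7 |   6 | ccbbdaeedeac
   8 |   1 | ccceeccbbdaeedeac
   9 |   2 | cceeccbbdaeedeac
  10 |   3 | ceeccbbdaeedeac
  11 |  10 | daeedeac
  12 |  14 | deac
  13 |  15 | eac
  14 |   5 | eccbbdaeedeac
  15 |  13 | edeac
  16 |   4 | eeccbbdaeedeac
  17 |  12 | eedeac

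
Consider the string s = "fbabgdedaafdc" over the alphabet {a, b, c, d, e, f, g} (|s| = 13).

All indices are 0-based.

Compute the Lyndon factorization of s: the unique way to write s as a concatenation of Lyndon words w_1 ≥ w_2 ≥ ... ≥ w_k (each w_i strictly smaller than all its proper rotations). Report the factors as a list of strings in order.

["f", "b", "abgded", "aafdc"]

emit factor 1: 'f' (i=0, period=1)
emit factor 2: 'b' (i=1, period=1)
emit factor 3: 'abgded' (i=2, period=6)
emit factor 4: 'aafdc' (i=8, period=5)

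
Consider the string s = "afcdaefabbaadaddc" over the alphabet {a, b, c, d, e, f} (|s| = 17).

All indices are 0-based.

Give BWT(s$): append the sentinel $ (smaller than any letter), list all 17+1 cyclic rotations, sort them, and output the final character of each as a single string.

cbfadd$badfacdaaea

rank  rotation            last
    0  $afcdaefabbaadaddc  c
    1  aadaddc$afcdaefabb  b
    2  abbaadaddc$afcdaef  f
    3  adaddc$afcdaefabba  a
    4  addc$afcdaefabbaad  d
    5  aefabbaadaddc$afcd  d
    6  afcdaefabbaadaddc$  $
    7  baadaddc$afcdaefab  b
    8  bbaadaddc$afcdaefa  a
    9  c$afcdaefabbaadadd  d
   10  cdaefabbaadaddc$af  f
   11  daddc$afcdaefabbaa  a
   12  daefabbaadaddc$afc  c
   13  dc$afcdaefabbaadad  d
   14  ddc$afcdaefabbaada  a
   15  efabbaadaddc$afcda  a
   16  fabbaadaddc$afcdae  e
   17  fcdaefabbaadaddc$a  a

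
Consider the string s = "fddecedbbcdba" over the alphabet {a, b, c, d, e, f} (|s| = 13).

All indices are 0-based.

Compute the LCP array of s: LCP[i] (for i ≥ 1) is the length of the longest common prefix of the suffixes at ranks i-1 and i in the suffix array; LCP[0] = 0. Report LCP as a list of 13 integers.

[0, 0, 1, 1, 0, 1, 0, 2, 1, 1, 0, 1, 0]

sorted suffixes:
  #0 SA[0]=12  'a'
  #1 SA[1]=11  'ba'
  #2 SA[2]=7  'bbcdba'
  #3 SA[3]=8  'bcdba'
  #4 SA[4]=9  'cdba'
  #5 SA[5]=4  'cedbbcdba'
  #6 SA[6]=10  'dba'
  #7 SA[7]=6  'dbbcdba'
  #8 SA[8]=1  'ddecedbbcdba'
  #9 SA[9]=2  'decedbbcdba'
  #10 SA[10]=3  'ecedbbcdba'
  #11 SA[11]=5  'edbbcdba'
  #12 SA[12]=0  'fddecedbbcdba'

SA = [12, 11, 7, 8, 9, 4, 10, 6, 1, 2, 3, 5, 0]
rank  pair      lcp
   1  s[12:],s[11:]  0  ''
   2  s[11:],s[7:]  1  'b'
   3  s[7:],s[8:]  1  'b'
   4  s[8:],s[9:]  0  ''
   5  s[9:],s[4:]  1  'c'
   6  s[4:],s[10:]  0  ''
   7  s[10:],s[6:]  2  'db'
   8  s[6:],s[1:]  1  'd'
   9  s[1:],s[2:]  1  'd'
  10  s[2:],s[3:]  0  ''
  11  s[3:],s[5:]  1  'e'
  12  s[5:],s[0:]  0  ''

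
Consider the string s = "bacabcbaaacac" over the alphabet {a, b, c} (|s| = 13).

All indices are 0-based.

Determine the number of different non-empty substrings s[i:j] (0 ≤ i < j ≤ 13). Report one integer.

sorted suffixes:
  #0 SA[0]=7  'aaacac'
  #1 SA[1]=8  'aacac'
  #2 SA[2]=3  'abcbaaacac'
  #3 SA[3]=11  'ac'
  #4 SA[4]=1  'acabcbaaacac'
  #5 SA[5]=9  'acac'
  #6 SA[6]=6  'baaacac'
  #7 SA[7]=0  'bacabcbaaacac'
  #8 SA[8]=4  'bcbaaacac'
  #9 SA[9]=12  'c'
  #10 SA[10]=2  'cabcbaaacac'
  #11 SA[11]=10  'cac'
  #12 SA[12]=5  'cbaaacac'

SA = [7, 8, 3, 11, 1, 9, 6, 0, 4, 12, 2, 10, 5]
i: (SA[i-1],SA[i]) lcp shared
  1: (7,8) 2 'aa'
  2: (8,3) 1 'a'
  3: (3,11) 1 'a'
  4: (11,1) 2 'ac'
  5: (1,9) 3 'aca'
  6: (9,6) 0 ''
  7: (6,0) 2 'ba'
  8: (0,4) 1 'b'
  9: (4,12) 0 ''
  10: (12,2) 1 'c'
  11: (2,10) 2 'ca'
  12: (10,5) 1 'c'

n(n+1)/2 = 13·14/2 = 91
Σ LCP = 0 + 2 + 1 + 1 + 2 + 3 + 0 + 2 + 1 + 0 + 1 + 2 + 1 = 16
distinct = 91 − 16 = 75

75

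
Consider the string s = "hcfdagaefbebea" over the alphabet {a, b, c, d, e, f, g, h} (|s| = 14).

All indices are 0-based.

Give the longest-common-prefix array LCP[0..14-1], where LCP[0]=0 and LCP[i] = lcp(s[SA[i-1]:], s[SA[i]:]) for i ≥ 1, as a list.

[0, 1, 1, 0, 2, 0, 0, 0, 1, 1, 0, 1, 0, 0]

rank→(start, suffix):
  0 → (13, 'a')
  1 → (6, 'aefbebea')
  2 → (4, 'agaefbebea')
  3 → (11, 'bea')
  4 → (9, 'bebea')
  5 → (1, 'cfdagaefbebea')
  6 → (3, 'dagaefbebea')
  7 → (12, 'ea')
  8 → (10, 'ebea')
  9 → (7, 'efbebea')
  10 → (8, 'fbebea')
  11 → (2, 'fdagaefbebea')
  12 → (5, 'gaefbebea')
  13 → (0, 'hcfdagaefbebea')

SA = [13, 6, 4, 11, 9, 1, 3, 12, 10, 7, 8, 2, 5, 0]
i: (SA[i-1],SA[i]) lcp shared
  1: (13,6) 1 'a'
  2: (6,4) 1 'a'
  3: (4,11) 0 ''
  4: (11,9) 2 'be'
  5: (9,1) 0 ''
  6: (1,3) 0 ''
  7: (3,12) 0 ''
  8: (12,10) 1 'e'
  9: (10,7) 1 'e'
  10: (7,8) 0 ''
  11: (8,2) 1 'f'
  12: (2,5) 0 ''
  13: (5,0) 0 ''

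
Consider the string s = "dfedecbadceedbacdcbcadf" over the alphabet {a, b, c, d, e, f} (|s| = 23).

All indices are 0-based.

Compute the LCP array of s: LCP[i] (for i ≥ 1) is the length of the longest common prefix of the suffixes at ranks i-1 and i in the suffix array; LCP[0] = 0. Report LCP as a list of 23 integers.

rank | idx | suffix
   0 |  14 | acdcbcadf
   1 |   7 | adceedbacdcbcadf
   2 |  20 | adf
   3 |  13 | bacdcbcadf
   4 |   6 | badceedbacdcbcadf
   5 |  18 | bcadf
   6 |  19 | cadf
   7 |   5 | cbadceedbacdcbcadf
   8 |  17 | cbcadf
   9 |  15 | cdcbcadf
  10 |   9 | ceedbacdcbcadf
  11 |  12 | dbacdcbcadf
  12 |  16 | dcbcadf
  13 |   8 | dceedbacdcbcadf
  14 |   3 | decbadceedbacdcbcadf
  15 |  21 | df
  16 |   0 | dfedecbadceedbacdcbcadf
  17 |   4 | ecbadceedbacdcbcadf
  18 |  11 | edbacdcbcadf
  19 |   2 | edecbadceedbacdcbcadf
  20 |  10 | eedbacdcbcadf
  21 |  22 | f
  22 |   1 | fedecbadceedbacdcbcadf

SA = [14, 7, 20, 13, 6, 18, 19, 5, 17, 15, 9, 12, 16, 8, 3, 21, 0, 4, 11, 2, 10, 22, 1]
i: (SA[i-1],SA[i]) lcp shared
  1: (14,7) 1 'a'
  2: (7,20) 2 'ad'
  3: (20,13) 0 ''
  4: (13,6) 2 'ba'
  5: (6,18) 1 'b'
  6: (18,19) 0 ''
  7: (19,5) 1 'c'
  8: (5,17) 2 'cb'
  9: (17,15) 1 'c'
  10: (15,9) 1 'c'
  11: (9,12) 0 ''
  12: (12,16) 1 'd'
  13: (16,8) 2 'dc'
  14: (8,3) 1 'd'
  15: (3,21) 1 'd'
  16: (21,0) 2 'df'
  17: (0,4) 0 ''
  18: (4,11) 1 'e'
  19: (11,2) 2 'ed'
  20: (2,10) 1 'e'
  21: (10,22) 0 ''
  22: (22,1) 1 'f'

[0, 1, 2, 0, 2, 1, 0, 1, 2, 1, 1, 0, 1, 2, 1, 1, 2, 0, 1, 2, 1, 0, 1]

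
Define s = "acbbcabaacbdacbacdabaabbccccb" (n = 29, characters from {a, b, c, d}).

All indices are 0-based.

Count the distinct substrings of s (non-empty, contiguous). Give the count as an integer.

rank→(start, suffix):
  0 → (20, 'aabbccccb')
  1 → (7, 'aacbdacbacdabaabbccccb')
  2 → (18, 'abaabbccccb')
  3 → (5, 'abaacbdacbacdabaabbccccb')
  4 → (21, 'abbccccb')
  5 → (12, 'acbacdabaabbccccb')
  6 → (0, 'acbbcabaacbdacbacdabaabbccccb')
  7 → (8, 'acbdacbacdabaabbccccb')
  8 → (15, 'acdabaabbccccb')
  9 → (28, 'b')
  10 → (19, 'baabbccccb')
  11 → (6, 'baacbdacbacdabaabbccccb')
  12 → (14, 'bacdabaabbccccb')
  13 → (2, 'bbcabaacbdacbacdabaabbccccb')
  14 → (22, 'bbccccb')
  15 → (3, 'bcabaacbdacbacdabaabbccccb')
  16 → (23, 'bccccb')
  17 → (10, 'bdacbacdabaabbccccb')
  18 → (4, 'cabaacbdacbacdabaabbccccb')
  19 → (27, 'cb')
  20 → (13, 'cbacdabaabbccccb')
  21 → (1, 'cbbcabaacbdacbacdabaabbccccb')
  22 → (9, 'cbdacbacdabaabbccccb')
  23 → (26, 'ccb')
  24 → (25, 'cccb')
  25 → (24, 'ccccb')
  26 → (16, 'cdabaabbccccb')
  27 → (17, 'dabaabbccccb')
  28 → (11, 'dacbacdabaabbccccb')

SA = [20, 7, 18, 5, 21, 12, 0, 8, 15, 28, 19, 6, 14, 2, 22, 3, 23, 10, 4, 27, 13, 1, 9, 26, 25, 24, 16, 17, 11]
i: (SA[i-1],SA[i]) lcp shared
  1: (20,7) 2 'aa'
  2: (7,18) 1 'a'
  3: (18,5) 4 'abaa'
  4: (5,21) 2 'ab'
  5: (21,12) 1 'a'
  6: (12,0) 3 'acb'
  7: (0,8) 3 'acb'
  8: (8,15) 2 'ac'
  9: (15,28) 0 ''
  10: (28,19) 1 'b'
  11: (19,6) 3 'baa'
  12: (6,14) 2 'ba'
  13: (14,2) 1 'b'
  14: (2,22) 3 'bbc'
  15: (22,3) 1 'b'
  16: (3,23) 2 'bc'
  17: (23,10) 1 'b'
  18: (10,4) 0 ''
  19: (4,27) 1 'c'
  20: (27,13) 2 'cb'
  21: (13,1) 2 'cb'
  22: (1,9) 2 'cb'
  23: (9,26) 1 'c'
  24: (26,25) 2 'cc'
  25: (25,24) 3 'ccc'
  26: (24,16) 1 'c'
  27: (16,17) 0 ''
  28: (17,11) 2 'da'

n(n+1)/2 = 29·30/2 = 435
Σ LCP = 0 + 2 + 1 + 4 + 2 + 1 + 3 + 3 + 2 + 0 + 1 + 3 + 2 + 1 + 3 + 1 + 2 + 1 + 0 + 1 + 2 + 2 + 2 + 1 + 2 + 3 + 1 + 0 + 2 = 48
distinct = 435 − 48 = 387

387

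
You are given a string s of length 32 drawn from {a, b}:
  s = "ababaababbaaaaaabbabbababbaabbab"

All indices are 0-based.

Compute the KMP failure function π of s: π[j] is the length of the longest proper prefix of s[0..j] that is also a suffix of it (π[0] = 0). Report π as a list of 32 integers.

π[0] = 0
j=1 s[j]='b': π[1]=0 (border '')
j=2 s[j]='a': π[2]=1 (border 'a')
j=3 s[j]='b': π[3]=2 (border 'ab')
j=4 s[j]='a': π[4]=3 (border 'aba')
j=5 s[j]='a': k: 3→1→0; π[5]=1 (border 'a')
j=6 s[j]='b': π[6]=2 (border 'ab')
j=7 s[j]='a': π[7]=3 (border 'aba')
j=8 s[j]='b': π[8]=4 (border 'abab')
j=9 s[j]='b': k: 4→2→0; π[9]=0 (border '')
j=10 s[j]='a': π[10]=1 (border 'a')
j=11 s[j]='a': k: 1→0; π[11]=1 (border 'a')
j=12 s[j]='a': k: 1→0; π[12]=1 (border 'a')
j=13 s[j]='a': k: 1→0; π[13]=1 (border 'a')
j=14 s[j]='a': k: 1→0; π[14]=1 (border 'a')
j=15 s[j]='a': k: 1→0; π[15]=1 (border 'a')
j=16 s[j]='b': π[16]=2 (border 'ab')
j=17 s[j]='b': k: 2→0; π[17]=0 (border '')
j=18 s[j]='a': π[18]=1 (border 'a')
j=19 s[j]='b': π[19]=2 (border 'ab')
j=20 s[j]='b': k: 2→0; π[20]=0 (border '')
j=21 s[j]='a': π[21]=1 (border 'a')
j=22 s[j]='b': π[22]=2 (border 'ab')
j=23 s[j]='a': π[23]=3 (border 'aba')
j=24 s[j]='b': π[24]=4 (border 'abab')
j=25 s[j]='b': k: 4→2→0; π[25]=0 (border '')
j=26 s[j]='a': π[26]=1 (border 'a')
j=27 s[j]='a': k: 1→0; π[27]=1 (border 'a')
j=28 s[j]='b': π[28]=2 (border 'ab')
j=29 s[j]='b': k: 2→0; π[29]=0 (border '')
j=30 s[j]='a': π[30]=1 (border 'a')
j=31 s[j]='b': π[31]=2 (border 'ab')

[0, 0, 1, 2, 3, 1, 2, 3, 4, 0, 1, 1, 1, 1, 1, 1, 2, 0, 1, 2, 0, 1, 2, 3, 4, 0, 1, 1, 2, 0, 1, 2]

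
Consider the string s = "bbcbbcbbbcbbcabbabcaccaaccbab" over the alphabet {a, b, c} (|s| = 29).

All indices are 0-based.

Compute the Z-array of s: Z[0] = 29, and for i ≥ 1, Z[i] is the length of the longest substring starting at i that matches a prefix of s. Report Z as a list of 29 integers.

[29, 1, 0, 5, 1, 0, 2, 6, 1, 0, 3, 1, 0, 0, 2, 1, 0, 1, 0, 0, 0, 0, 0, 0, 0, 0, 1, 0, 1]

Z[0]=29
i=1: fresh scan; Z[1]=1 scan→box=[1,2)
i=2: fresh scan; Z[2]=0
i=3: fresh scan; Z[3]=5 scan→box=[3,8)
i=4: min(r-i=4, Z[1]=1)=1; Z[4]=1
i=5: min(r-i=3, Z[2]=0)=0; Z[5]=0
i=6: min(r-i=2, Z[3]=5)=2; Z[6]=2
i=7: min(r-i=1, Z[4]=1)=1; Z[7]=6 scan→box=[7,13)
i=8: min(r-i=5, Z[1]=1)=1; Z[8]=1
i=9: min(r-i=4, Z[2]=0)=0; Z[9]=0
i=10: min(r-i=3, Z[3]=5)=3; Z[10]=3
i=11: min(r-i=2, Z[4]=1)=1; Z[11]=1
i=12: min(r-i=1, Z[5]=0)=0; Z[12]=0
i=13: fresh scan; Z[13]=0
i=14: fresh scan; Z[14]=2 scan→box=[14,16)
i=15: min(r-i=1, Z[1]=1)=1; Z[15]=1
i=16: fresh scan; Z[16]=0
i=17: fresh scan; Z[17]=1 scan→box=[17,18)
i=18: fresh scan; Z[18]=0
i=19: fresh scan; Z[19]=0
i=20: fresh scan; Z[20]=0
i=21: fresh scan; Z[21]=0
i=22: fresh scan; Z[22]=0
i=23: fresh scan; Z[23]=0
i=24: fresh scan; Z[24]=0
i=25: fresh scan; Z[25]=0
i=26: fresh scan; Z[26]=1 scan→box=[26,27)
i=27: fresh scan; Z[27]=0
i=28: fresh scan; Z[28]=1 scan→box=[28,29)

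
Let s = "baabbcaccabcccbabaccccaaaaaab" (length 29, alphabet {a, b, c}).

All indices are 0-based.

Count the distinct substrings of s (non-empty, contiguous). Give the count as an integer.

379

rank | idx | suffix
   0 |  22 | aaaaaab
   1 |  23 | aaaaab
   2 |  24 | aaaab
   3 |  25 | aaab
   4 |  26 | aab
   5 |   1 | aabbcaccabcccbabaccccaaaaaab
   6 |  27 | ab
   7 |  15 | abaccccaaaaaab
   8 |   2 | abbcaccabcccbabaccccaaaaaab
   9 |   9 | abcccbabaccccaaaaaab
  10 |   6 | accabcccbabaccccaaaaaab
  11 |  17 | accccaaaaaab
  12 |  28 | b
  13 |   0 | baabbcaccabcccbabaccccaaaaaab
  14 |  14 | babaccccaaaaaab
  15 |  16 | baccccaaaaaab
  16 |   3 | bbcaccabcccbabaccccaaaaaab
  17 |   4 | bcaccabcccbabaccccaaaaaab
  18 |  10 | bcccbabaccccaaaaaab
  19 |  21 | caaaaaab
  20 |   8 | cabcccbabaccccaaaaaab
  21 |   5 | caccabcccbabaccccaaaaaab
  22 |  13 | cbabaccccaaaaaab
  23 |  20 | ccaaaaaab
  24 |   7 | ccabcccbabaccccaaaaaab
  25 |  12 | ccbabaccccaaaaaab
  26 |  19 | cccaaaaaab
  27 |  11 | cccbabaccccaaaaaab
  28 |  18 | ccccaaaaaab

SA = [22, 23, 24, 25, 26, 1, 27, 15, 2, 9, 6, 17, 28, 0, 14, 16, 3, 4, 10, 21, 8, 5, 13, 20, 7, 12, 19, 11, 18]
i: (SA[i-1],SA[i]) lcp shared
  1: (22,23) 5 'aaaaa'
  2: (23,24) 4 'aaaa'
  3: (24,25) 3 'aaa'
  4: (25,26) 2 'aa'
  5: (26,1) 3 'aab'
  6: (1,27) 1 'a'
  7: (27,15) 2 'ab'
  8: (15,2) 2 'ab'
  9: (2,9) 2 'ab'
  10: (9,6) 1 'a'
  11: (6,17) 3 'acc'
  12: (17,28) 0 ''
  13: (28,0) 1 'b'
  14: (0,14) 2 'ba'
  15: (14,16) 2 'ba'
  16: (16,3) 1 'b'
  17: (3,4) 1 'b'
  18: (4,10) 2 'bc'
  19: (10,21) 0 ''
  20: (21,8) 2 'ca'
  21: (8,5) 2 'ca'
  22: (5,13) 1 'c'
  23: (13,20) 1 'c'
  24: (20,7) 3 'cca'
  25: (7,12) 2 'cc'
  26: (12,19) 2 'cc'
  27: (19,11) 3 'ccc'
  28: (11,18) 3 'ccc'

n(n+1)/2 = 29·30/2 = 435
Σ LCP = 0 + 5 + 4 + 3 + 2 + 3 + 1 + 2 + 2 + 2 + 1 + 3 + 0 + 1 + 2 + 2 + 1 + 1 + 2 + 0 + 2 + 2 + 1 + 1 + 3 + 2 + 2 + 3 + 3 = 56
distinct = 435 − 56 = 379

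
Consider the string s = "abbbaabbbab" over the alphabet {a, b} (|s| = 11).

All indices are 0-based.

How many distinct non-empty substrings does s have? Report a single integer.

sorted suffixes:
  #0 SA[0]=4  'aabbbab'
  #1 SA[1]=9  'ab'
  #2 SA[2]=0  'abbbaabbbab'
  #3 SA[3]=5  'abbbab'
  #4 SA[4]=10  'b'
  #5 SA[5]=3  'baabbbab'
  #6 SA[6]=8  'bab'
  #7 SA[7]=2  'bbaabbbab'
  #8 SA[8]=7  'bbab'
  #9 SA[9]=1  'bbbaabbbab'
  #10 SA[10]=6  'bbbab'

SA = [4, 9, 0, 5, 10, 3, 8, 2, 7, 1, 6]
i: (SA[i-1],SA[i]) lcp shared
  1: (4,9) 1 'a'
  2: (9,0) 2 'ab'
  3: (0,5) 5 'abbba'
  4: (5,10) 0 ''
  5: (10,3) 1 'b'
  6: (3,8) 2 'ba'
  7: (8,2) 1 'b'
  8: (2,7) 3 'bba'
  9: (7,1) 2 'bb'
  10: (1,6) 4 'bbba'

n(n+1)/2 = 11·12/2 = 66
Σ LCP = 0 + 1 + 2 + 5 + 0 + 1 + 2 + 1 + 3 + 2 + 4 = 21
distinct = 66 − 21 = 45

45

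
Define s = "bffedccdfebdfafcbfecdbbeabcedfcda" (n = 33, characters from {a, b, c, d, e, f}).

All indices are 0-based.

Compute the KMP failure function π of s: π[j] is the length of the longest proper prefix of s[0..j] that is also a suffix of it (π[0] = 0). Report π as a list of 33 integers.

[0, 0, 0, 0, 0, 0, 0, 0, 0, 0, 1, 0, 0, 0, 0, 0, 1, 2, 0, 0, 0, 1, 1, 0, 0, 1, 0, 0, 0, 0, 0, 0, 0]

π[0] = 0
j=1 s[j]='f': π[1]=0 (border '')
j=2 s[j]='f': π[2]=0 (border '')
j=3 s[j]='e': π[3]=0 (border '')
j=4 s[j]='d': π[4]=0 (border '')
j=5 s[j]='c': π[5]=0 (border '')
j=6 s[j]='c': π[6]=0 (border '')
j=7 s[j]='d': π[7]=0 (border '')
j=8 s[j]='f': π[8]=0 (border '')
j=9 s[j]='e': π[9]=0 (border '')
j=10 s[j]='b': π[10]=1 (border 'b')
j=11 s[j]='d': k: 1→0; π[11]=0 (border '')
j=12 s[j]='f': π[12]=0 (border '')
j=13 s[j]='a': π[13]=0 (border '')
j=14 s[j]='f': π[14]=0 (border '')
j=15 s[j]='c': π[15]=0 (border '')
j=16 s[j]='b': π[16]=1 (border 'b')
j=17 s[j]='f': π[17]=2 (border 'bf')
j=18 s[j]='e': k: 2→0; π[18]=0 (border '')
j=19 s[j]='c': π[19]=0 (border '')
j=20 s[j]='d': π[20]=0 (border '')
j=21 s[j]='b': π[21]=1 (border 'b')
j=22 s[j]='b': k: 1→0; π[22]=1 (border 'b')
j=23 s[j]='e': k: 1→0; π[23]=0 (border '')
j=24 s[j]='a': π[24]=0 (border '')
j=25 s[j]='b': π[25]=1 (border 'b')
j=26 s[j]='c': k: 1→0; π[26]=0 (border '')
j=27 s[j]='e': π[27]=0 (border '')
j=28 s[j]='d': π[28]=0 (border '')
j=29 s[j]='f': π[29]=0 (border '')
j=30 s[j]='c': π[30]=0 (border '')
j=31 s[j]='d': π[31]=0 (border '')
j=32 s[j]='a': π[32]=0 (border '')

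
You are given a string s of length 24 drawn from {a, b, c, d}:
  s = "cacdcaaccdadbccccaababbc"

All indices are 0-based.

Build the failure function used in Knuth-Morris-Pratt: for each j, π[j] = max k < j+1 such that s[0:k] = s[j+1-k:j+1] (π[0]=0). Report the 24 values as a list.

π[0] = 0
j=1 s[j]='a': π[1]=0 (border '')
j=2 s[j]='c': π[2]=1 (border 'c')
j=3 s[j]='d': k: 1→0; π[3]=0 (border '')
j=4 s[j]='c': π[4]=1 (border 'c')
j=5 s[j]='a': π[5]=2 (border 'ca')
j=6 s[j]='a': k: 2→0; π[6]=0 (border '')
j=7 s[j]='c': π[7]=1 (border 'c')
j=8 s[j]='c': k: 1→0; π[8]=1 (border 'c')
j=9 s[j]='d': k: 1→0; π[9]=0 (border '')
j=10 s[j]='a': π[10]=0 (border '')
j=11 s[j]='d': π[11]=0 (border '')
j=12 s[j]='b': π[12]=0 (border '')
j=13 s[j]='c': π[13]=1 (border 'c')
j=14 s[j]='c': k: 1→0; π[14]=1 (border 'c')
j=15 s[j]='c': k: 1→0; π[15]=1 (border 'c')
j=16 s[j]='c': k: 1→0; π[16]=1 (border 'c')
j=17 s[j]='a': π[17]=2 (border 'ca')
j=18 s[j]='a': k: 2→0; π[18]=0 (border '')
j=19 s[j]='b': π[19]=0 (border '')
j=20 s[j]='a': π[20]=0 (border '')
j=21 s[j]='b': π[21]=0 (border '')
j=22 s[j]='b': π[22]=0 (border '')
j=23 s[j]='c': π[23]=1 (border 'c')

[0, 0, 1, 0, 1, 2, 0, 1, 1, 0, 0, 0, 0, 1, 1, 1, 1, 2, 0, 0, 0, 0, 0, 1]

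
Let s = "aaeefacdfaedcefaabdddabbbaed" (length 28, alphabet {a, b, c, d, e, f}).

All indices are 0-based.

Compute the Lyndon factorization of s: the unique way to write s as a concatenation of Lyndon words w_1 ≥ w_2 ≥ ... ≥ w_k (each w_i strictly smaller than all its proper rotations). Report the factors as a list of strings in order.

emit factor 1: 'aaeefacdfaedcef' (i=0, period=15)
emit factor 2: 'aabdddabbbaed' (i=15, period=13)

["aaeefacdfaedcef", "aabdddabbbaed"]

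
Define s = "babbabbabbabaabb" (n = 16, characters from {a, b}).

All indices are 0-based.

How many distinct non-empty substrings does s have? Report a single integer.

82

sorted suffixes:
  #0 SA[0]=12  'aabb'
  #1 SA[1]=10  'abaabb'
  #2 SA[2]=13  'abb'
  #3 SA[3]=7  'abbabaabb'
  #4 SA[4]=4  'abbabbabaabb'
  #5 SA[5]=1  'abbabbabbabaabb'
  #6 SA[6]=15  'b'
  #7 SA[7]=11  'baabb'
  #8 SA[8]=9  'babaabb'
  #9 SA[9]=6  'babbabaabb'
  #10 SA[10]=3  'babbabbabaabb'
  #11 SA[11]=0  'babbabbabbabaabb'
  #12 SA[12]=14  'bb'
  #13 SA[13]=8  'bbabaabb'
  #14 SA[14]=5  'bbabbabaabb'
  #15 SA[15]=2  'bbabbabbabaabb'

SA = [12, 10, 13, 7, 4, 1, 15, 11, 9, 6, 3, 0, 14, 8, 5, 2]
[i] adj suffixes → lcp
  [1] 12/10 → 1 ('a')
  [2] 10/13 → 2 ('ab')
  [3] 13/7 → 3 ('abb')
  [4] 7/4 → 5 ('abbab')
  [5] 4/1 → 8 ('abbabbab')
  [6] 1/15 → 0 ('')
  [7] 15/11 → 1 ('b')
  [8] 11/9 → 2 ('ba')
  [9] 9/6 → 3 ('bab')
  [10] 6/3 → 6 ('babbab')
  [11] 3/0 → 9 ('babbabbab')
  [12] 0/14 → 1 ('b')
  [13] 14/8 → 2 ('bb')
  [14] 8/5 → 4 ('bbab')
  [15] 5/2 → 7 ('bbabbab')

n(n+1)/2 = 16·17/2 = 136
Σ LCP = 0 + 1 + 2 + 3 + 5 + 8 + 0 + 1 + 2 + 3 + 6 + 9 + 1 + 2 + 4 + 7 = 54
distinct = 136 − 54 = 82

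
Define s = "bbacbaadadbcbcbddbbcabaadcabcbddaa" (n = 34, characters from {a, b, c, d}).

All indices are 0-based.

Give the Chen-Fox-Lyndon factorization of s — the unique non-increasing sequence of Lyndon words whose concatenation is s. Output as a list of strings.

["b", "b", "acb", "aadadbcbcbddbbcabaadcabcbdd", "a", "a"]

emit factor 1: 'b' (i=0, period=1)
emit factor 2: 'b' (i=1, period=1)
emit factor 3: 'acb' (i=2, period=3)
emit factor 4: 'aadadbcbcbddbbcabaadcabcbdd' (i=5, period=27)
emit factor 5: 'a' (i=32, period=1)
emit factor 6: 'a' (i=33, period=1)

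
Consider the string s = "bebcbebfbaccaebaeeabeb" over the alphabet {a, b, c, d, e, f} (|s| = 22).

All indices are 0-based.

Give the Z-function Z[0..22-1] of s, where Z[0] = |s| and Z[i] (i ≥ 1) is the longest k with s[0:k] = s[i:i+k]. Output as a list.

Z[0]=22
i=1: outside box; Z[1]=0
i=2: outside box; Z[2]=1 extend→box=[2,3)
i=3: outside box; Z[3]=0
i=4: outside box; Z[4]=3 extend→box=[4,7)
i=5: min(r-i=2, Z[1]=0)=0; Z[5]=0
i=6: min(r-i=1, Z[2]=1)=1; Z[6]=1
i=7: outside box; Z[7]=0
i=8: outside box; Z[8]=1 extend→box=[8,9)
i=9: outside box; Z[9]=0
i=10: outside box; Z[10]=0
i=11: outside box; Z[11]=0
i=12: outside box; Z[12]=0
i=13: outside box; Z[13]=0
i=14: outside box; Z[14]=1 extend→box=[14,15)
i=15: outside box; Z[15]=0
i=16: outside box; Z[16]=0
i=17: outside box; Z[17]=0
i=18: outside box; Z[18]=0
i=19: outside box; Z[19]=3 extend→box=[19,22)
i=20: min(r-i=2, Z[1]=0)=0; Z[20]=0
i=21: min(r-i=1, Z[2]=1)=1; Z[21]=1

[22, 0, 1, 0, 3, 0, 1, 0, 1, 0, 0, 0, 0, 0, 1, 0, 0, 0, 0, 3, 0, 1]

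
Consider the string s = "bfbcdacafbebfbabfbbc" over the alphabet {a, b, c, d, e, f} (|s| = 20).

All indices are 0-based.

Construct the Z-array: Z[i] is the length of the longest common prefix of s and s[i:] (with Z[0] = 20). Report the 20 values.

[20, 0, 1, 0, 0, 0, 0, 0, 0, 1, 0, 3, 0, 1, 0, 3, 0, 1, 1, 0]

Z[0]=20
i=1: i≥r, start 0; Z[1]=0
i=2: i≥r, start 0; Z[2]=1 scan→box=[2,3)
i=3: i≥r, start 0; Z[3]=0
i=4: i≥r, start 0; Z[4]=0
i=5: i≥r, start 0; Z[5]=0
i=6: i≥r, start 0; Z[6]=0
i=7: i≥r, start 0; Z[7]=0
i=8: i≥r, start 0; Z[8]=0
i=9: i≥r, start 0; Z[9]=1 scan→box=[9,10)
i=10: i≥r, start 0; Z[10]=0
i=11: i≥r, start 0; Z[11]=3 scan→box=[11,14)
i=12: min(r-i=2, Z[1]=0)=0; Z[12]=0
i=13: min(r-i=1, Z[2]=1)=1; Z[13]=1
i=14: i≥r, start 0; Z[14]=0
i=15: i≥r, start 0; Z[15]=3 scan→box=[15,18)
i=16: min(r-i=2, Z[1]=0)=0; Z[16]=0
i=17: min(r-i=1, Z[2]=1)=1; Z[17]=1
i=18: i≥r, start 0; Z[18]=1 scan→box=[18,19)
i=19: i≥r, start 0; Z[19]=0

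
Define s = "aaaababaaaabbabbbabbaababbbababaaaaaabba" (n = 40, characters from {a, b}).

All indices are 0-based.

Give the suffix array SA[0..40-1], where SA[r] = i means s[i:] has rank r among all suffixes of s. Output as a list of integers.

rank | idx | suffix
   0 |  39 | a
   1 |  31 | aaaaaabba
   2 |  32 | aaaaabba
   3 |   0 | aaaababaaaabbabbbabbaababbbababaaaaaabba
   4 |  33 | aaaabba
   5 |   7 | aaaabbabbbabbaababbbababaaaaaabba
   6 |   1 | aaababaaaabbabbbabbaababbbababaaaaaabba
   7 |  34 | aaabba
   8 |   8 | aaabbabbbabbaababbbababaaaaaabba
   9 |   2 | aababaaaabbabbbabbaababbbababaaaaaabba
  10 |  20 | aababbbababaaaaaabba
  11 |  35 | aabba
  12 |   9 | aabbabbbabbaababbbababaaaaaabba
  13 |  29 | abaaaaaabba
  14 |   5 | abaaaabbabbbabbaababbbababaaaaaabba
  15 |  27 | ababaaaaaabba
  16 |   3 | ababaaaabbabbbabbaababbbababaaaaaabba
  17 |  21 | ababbbababaaaaaabba
  18 |  36 | abba
  19 |  17 | abbaababbbababaaaaaabba
  20 |  10 | abbabbbabbaababbbababaaaaaabba
  21 |  23 | abbbababaaaaaabba
  22 |  13 | abbbabbaababbbababaaaaaabba
  23 |  38 | ba
  24 |  30 | baaaaaabba
  25 |   6 | baaaabbabbbabbaababbbababaaaaaabba
  26 |  19 | baababbbababaaaaaabba
  27 |  28 | babaaaaaabba
  28 |   4 | babaaaabbabbbabbaababbbababaaaaaabba
  29 |  26 | bababaaaaaabba
  30 |  16 | babbaababbbababaaaaaabba
  31 |  22 | babbbababaaaaaabba
  32 |  12 | babbbabbaababbbababaaaaaabba
  33 |  37 | bba
  34 |  18 | bbaababbbababaaaaaabba
  35 |  25 | bbababaaaaaabba
  36 |  15 | bbabbaababbbababaaaaaabba
  37 |  11 | bbabbbabbaababbbababaaaaaabba
  38 |  24 | bbbababaaaaaabba
  39 |  14 | bbbabbaababbbababaaaaaabba

[39, 31, 32, 0, 33, 7, 1, 34, 8, 2, 20, 35, 9, 29, 5, 27, 3, 21, 36, 17, 10, 23, 13, 38, 30, 6, 19, 28, 4, 26, 16, 22, 12, 37, 18, 25, 15, 11, 24, 14]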